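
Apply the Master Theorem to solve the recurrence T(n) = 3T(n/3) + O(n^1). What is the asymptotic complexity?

Master Theorem for T(n) = 3T(n/3) + O(n^1):

a = 3, b = 3, c = 1
log_b(a) = log_3(3) = 1.0000

Case 2: c = 1 = log_3(3) = 1.0000
T(n) = O(n^1 log n) = O(n log n)

For T(n) = 3T(n/3) + O(n^1): log_3(3) = 1.0000. This is Case 2 of the Master Theorem (c = log_b(a), equal work at all levels), giving O(n log n).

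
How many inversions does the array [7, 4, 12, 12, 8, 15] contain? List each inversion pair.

Finding inversions in [7, 4, 12, 12, 8, 15]:

(0, 1): arr[0]=7 > arr[1]=4
(2, 4): arr[2]=12 > arr[4]=8
(3, 4): arr[3]=12 > arr[4]=8

Total inversions: 3

The array has 3 inversion(s): (0,1), (2,4), (3,4). Each pair (i,j) satisfies i < j and arr[i] > arr[j].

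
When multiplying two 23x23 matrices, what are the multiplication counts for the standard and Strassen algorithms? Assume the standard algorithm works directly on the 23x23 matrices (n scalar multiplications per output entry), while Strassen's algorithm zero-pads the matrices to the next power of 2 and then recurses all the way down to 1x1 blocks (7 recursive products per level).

Matrix multiplication for 23x23 matrices:

Strassen's algorithm requires power-of-2 dimensions. Pad 23x23 to 32x32 (next power of 2).

Standard algorithm: 23^3 = 12167 multiplications
Strassen's algorithm: 7^(log2(32)) = 7^5 = 16807 multiplications
Difference: 12167 - 16807 = -4640 (Strassen uses MORE here due to padding overhead — for small or just-over-power-of-2 n, padding can outweigh the per-level savings)

Standard: 12167 multiplications (23^3). Strassen: 16807 multiplications (7^5, after padding to 32x32). Strassen reduces 8 recursive multiplications to 7 at each level.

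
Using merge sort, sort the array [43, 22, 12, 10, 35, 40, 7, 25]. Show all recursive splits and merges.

Merge sort trace:

Split: [43, 22, 12, 10, 35, 40, 7, 25] -> [43, 22, 12, 10] and [35, 40, 7, 25]
  Split: [43, 22, 12, 10] -> [43, 22] and [12, 10]
    Split: [43, 22] -> [43] and [22]
    Merge: [43] + [22] -> [22, 43]
    Split: [12, 10] -> [12] and [10]
    Merge: [12] + [10] -> [10, 12]
  Merge: [22, 43] + [10, 12] -> [10, 12, 22, 43]
  Split: [35, 40, 7, 25] -> [35, 40] and [7, 25]
    Split: [35, 40] -> [35] and [40]
    Merge: [35] + [40] -> [35, 40]
    Split: [7, 25] -> [7] and [25]
    Merge: [7] + [25] -> [7, 25]
  Merge: [35, 40] + [7, 25] -> [7, 25, 35, 40]
Merge: [10, 12, 22, 43] + [7, 25, 35, 40] -> [7, 10, 12, 22, 25, 35, 40, 43]

Final sorted array: [7, 10, 12, 22, 25, 35, 40, 43]

The merge sort proceeds by recursively splitting the array and merging sorted halves.
After all merges, the sorted array is [7, 10, 12, 22, 25, 35, 40, 43].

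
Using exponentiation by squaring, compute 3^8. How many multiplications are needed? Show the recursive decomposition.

Computing 3^8 by squaring (build up from 3^1; each line after the first costs one multiplication):

3^1 = 3
3^2 = (3^1)^2 = 3^2 = 9
3^4 = (3^2)^2 = 9^2 = 81
3^8 = (3^4)^2 = 81^2 = 6561

Result: 6561
Multiplications needed: 3 (3 lines after 3^1)

3^8 = 6561. Using exponentiation by squaring, this requires 3 multiplications. The key idea: if the exponent is even, square the half-power; if odd, multiply by the base once.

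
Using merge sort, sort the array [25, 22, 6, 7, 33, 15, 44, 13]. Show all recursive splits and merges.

Merge sort trace:

Split: [25, 22, 6, 7, 33, 15, 44, 13] -> [25, 22, 6, 7] and [33, 15, 44, 13]
  Split: [25, 22, 6, 7] -> [25, 22] and [6, 7]
    Split: [25, 22] -> [25] and [22]
    Merge: [25] + [22] -> [22, 25]
    Split: [6, 7] -> [6] and [7]
    Merge: [6] + [7] -> [6, 7]
  Merge: [22, 25] + [6, 7] -> [6, 7, 22, 25]
  Split: [33, 15, 44, 13] -> [33, 15] and [44, 13]
    Split: [33, 15] -> [33] and [15]
    Merge: [33] + [15] -> [15, 33]
    Split: [44, 13] -> [44] and [13]
    Merge: [44] + [13] -> [13, 44]
  Merge: [15, 33] + [13, 44] -> [13, 15, 33, 44]
Merge: [6, 7, 22, 25] + [13, 15, 33, 44] -> [6, 7, 13, 15, 22, 25, 33, 44]

Final sorted array: [6, 7, 13, 15, 22, 25, 33, 44]

The merge sort proceeds by recursively splitting the array and merging sorted halves.
After all merges, the sorted array is [6, 7, 13, 15, 22, 25, 33, 44].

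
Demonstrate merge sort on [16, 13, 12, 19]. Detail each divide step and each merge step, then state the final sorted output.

Merge sort trace:

Split: [16, 13, 12, 19] -> [16, 13] and [12, 19]
  Split: [16, 13] -> [16] and [13]
  Merge: [16] + [13] -> [13, 16]
  Split: [12, 19] -> [12] and [19]
  Merge: [12] + [19] -> [12, 19]
Merge: [13, 16] + [12, 19] -> [12, 13, 16, 19]

Final sorted array: [12, 13, 16, 19]

The merge sort proceeds by recursively splitting the array and merging sorted halves.
After all merges, the sorted array is [12, 13, 16, 19].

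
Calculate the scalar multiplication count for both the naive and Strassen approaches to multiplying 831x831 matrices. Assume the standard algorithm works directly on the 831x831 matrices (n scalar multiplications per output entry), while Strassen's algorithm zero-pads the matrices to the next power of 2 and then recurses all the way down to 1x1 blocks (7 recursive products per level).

Matrix multiplication for 831x831 matrices:

Strassen's algorithm requires power-of-2 dimensions. Pad 831x831 to 1024x1024 (next power of 2).

Standard algorithm: 831^3 = 573856191 multiplications
Strassen's algorithm: 7^(log2(1024)) = 7^10 = 282475249 multiplications
Savings: 573856191 - 282475249 = 291380942 multiplications

Standard: 573856191 multiplications (831^3). Strassen: 282475249 multiplications (7^10, after padding to 1024x1024). Strassen reduces 8 recursive multiplications to 7 at each level.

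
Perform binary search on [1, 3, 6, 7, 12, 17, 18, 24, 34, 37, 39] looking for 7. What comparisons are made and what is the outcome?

Binary search for 7 in [1, 3, 6, 7, 12, 17, 18, 24, 34, 37, 39]:

lo=0, hi=10, mid=5, arr[mid]=17 -> 17 > 7, search left half
lo=0, hi=4, mid=2, arr[mid]=6 -> 6 < 7, search right half
lo=3, hi=4, mid=3, arr[mid]=7 -> Found target at index 3!

Binary search finds 7 at index 3 after 3 comparisons. The search repeatedly halves the search space by comparing with the middle element.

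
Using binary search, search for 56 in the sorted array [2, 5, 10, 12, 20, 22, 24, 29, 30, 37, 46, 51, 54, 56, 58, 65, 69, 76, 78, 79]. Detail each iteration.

Binary search for 56 in [2, 5, 10, 12, 20, 22, 24, 29, 30, 37, 46, 51, 54, 56, 58, 65, 69, 76, 78, 79]:

lo=0, hi=19, mid=9, arr[mid]=37 -> 37 < 56, search right half
lo=10, hi=19, mid=14, arr[mid]=58 -> 58 > 56, search left half
lo=10, hi=13, mid=11, arr[mid]=51 -> 51 < 56, search right half
lo=12, hi=13, mid=12, arr[mid]=54 -> 54 < 56, search right half
lo=13, hi=13, mid=13, arr[mid]=56 -> Found target at index 13!

Binary search finds 56 at index 13 after 5 comparisons. The search repeatedly halves the search space by comparing with the middle element.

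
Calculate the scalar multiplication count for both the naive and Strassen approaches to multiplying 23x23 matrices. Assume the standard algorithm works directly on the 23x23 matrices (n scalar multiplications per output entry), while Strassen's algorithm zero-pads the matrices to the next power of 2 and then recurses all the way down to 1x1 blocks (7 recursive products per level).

Matrix multiplication for 23x23 matrices:

Strassen's algorithm requires power-of-2 dimensions. Pad 23x23 to 32x32 (next power of 2).

Standard algorithm: 23^3 = 12167 multiplications
Strassen's algorithm: 7^(log2(32)) = 7^5 = 16807 multiplications
Difference: 12167 - 16807 = -4640 (Strassen uses MORE here due to padding overhead — for small or just-over-power-of-2 n, padding can outweigh the per-level savings)

Standard: 12167 multiplications (23^3). Strassen: 16807 multiplications (7^5, after padding to 32x32). Strassen reduces 8 recursive multiplications to 7 at each level.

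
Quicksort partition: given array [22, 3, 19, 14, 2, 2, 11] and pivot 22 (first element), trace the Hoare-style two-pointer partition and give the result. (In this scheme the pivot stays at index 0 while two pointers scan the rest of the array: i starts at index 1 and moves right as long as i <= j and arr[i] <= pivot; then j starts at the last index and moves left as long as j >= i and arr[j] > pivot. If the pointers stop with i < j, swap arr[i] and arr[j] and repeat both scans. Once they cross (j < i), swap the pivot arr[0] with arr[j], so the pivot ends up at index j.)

Hoare-style two-pointer partition with pivot = 22:

Initial array: [22, 3, 19, 14, 2, 2, 11]

Pointers start at i = 1, j = 6.
i ends at 7, j ends at 6: the pointers have crossed (j < i), so scanning stops.

Swap pivot arr[0] with arr[6] to place pivot at position 6: [11, 3, 19, 14, 2, 2, 22]
Pivot position: 6

After partitioning with pivot 22, the array becomes [11, 3, 19, 14, 2, 2, 22]. The pivot is placed at index 6. All elements to the left of the pivot are <= 22, and all elements to the right are > 22.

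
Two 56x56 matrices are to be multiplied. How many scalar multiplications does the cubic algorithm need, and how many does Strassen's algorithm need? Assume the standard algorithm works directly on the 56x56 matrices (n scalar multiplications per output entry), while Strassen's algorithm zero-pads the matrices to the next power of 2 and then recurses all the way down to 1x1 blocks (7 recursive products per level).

Matrix multiplication for 56x56 matrices:

Strassen's algorithm requires power-of-2 dimensions. Pad 56x56 to 64x64 (next power of 2).

Standard algorithm: 56^3 = 175616 multiplications
Strassen's algorithm: 7^(log2(64)) = 7^6 = 117649 multiplications
Savings: 175616 - 117649 = 57967 multiplications

Standard: 175616 multiplications (56^3). Strassen: 117649 multiplications (7^6, after padding to 64x64). Strassen reduces 8 recursive multiplications to 7 at each level.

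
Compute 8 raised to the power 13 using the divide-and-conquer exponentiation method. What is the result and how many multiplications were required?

Computing 8^13 by squaring (build up from 8^1; each line after the first costs one multiplication):

8^1 = 8
8^2 = (8^1)^2 = 8^2 = 64
8^3 = 8 * 8^2 = 8 * 64 = 512
8^6 = (8^3)^2 = 512^2 = 262144
8^12 = (8^6)^2 = 262144^2 = 68719476736
8^13 = 8 * 8^12 = 8 * 68719476736 = 549755813888

Result: 549755813888
Multiplications needed: 5 (5 lines after 8^1)

8^13 = 549755813888. Using exponentiation by squaring, this requires 5 multiplications. The key idea: if the exponent is even, square the half-power; if odd, multiply by the base once.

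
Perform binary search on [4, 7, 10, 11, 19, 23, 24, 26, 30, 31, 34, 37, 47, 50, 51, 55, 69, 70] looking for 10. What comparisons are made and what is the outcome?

Binary search for 10 in [4, 7, 10, 11, 19, 23, 24, 26, 30, 31, 34, 37, 47, 50, 51, 55, 69, 70]:

lo=0, hi=17, mid=8, arr[mid]=30 -> 30 > 10, search left half
lo=0, hi=7, mid=3, arr[mid]=11 -> 11 > 10, search left half
lo=0, hi=2, mid=1, arr[mid]=7 -> 7 < 10, search right half
lo=2, hi=2, mid=2, arr[mid]=10 -> Found target at index 2!

Binary search finds 10 at index 2 after 4 comparisons. The search repeatedly halves the search space by comparing with the middle element.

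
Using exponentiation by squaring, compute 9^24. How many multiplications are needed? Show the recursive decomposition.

Computing 9^24 by squaring (build up from 9^1; each line after the first costs one multiplication):

9^1 = 9
9^2 = (9^1)^2 = 9^2 = 81
9^3 = 9 * 9^2 = 9 * 81 = 729
9^6 = (9^3)^2 = 729^2 = 531441
9^12 = (9^6)^2 = 531441^2 = 282429536481
9^24 = (9^12)^2 = 282429536481^2 = 79766443076872509863361

Result: 79766443076872509863361
Multiplications needed: 5 (5 lines after 9^1)

9^24 = 79766443076872509863361. Using exponentiation by squaring, this requires 5 multiplications. The key idea: if the exponent is even, square the half-power; if odd, multiply by the base once.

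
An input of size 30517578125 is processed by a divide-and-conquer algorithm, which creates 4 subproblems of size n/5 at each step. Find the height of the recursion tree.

For divide and conquer with division factor 5:

Problem sizes at each level:
Level 0: 30517578125
Level 1: 6103515625
Level 2: 1220703125
Level 3: 244140625
Level 4: 48828125
Level 5: 9765625
Level 6: 1953125
Level 7: 390625
Level 8: 78125
Level 9: 15625
Level 10: 3125
Level 11: 625
Level 12: 125
Level 13: 25
Level 14: 5
Level 15: 1

The root is level 0 and the size-1 base case is level 15 (the tree spans levels 0 through 15, i.e. 16 levels counting the root), so the depth is the number of divisions: log_5(30517578125) = 15

The recursion tree depth is log_5(30517578125) = 15. At each level, the problem size is divided by 5, so it takes 15 divisions to reduce to a base case of size 1. The algorithm makes 4 recursive calls at each level.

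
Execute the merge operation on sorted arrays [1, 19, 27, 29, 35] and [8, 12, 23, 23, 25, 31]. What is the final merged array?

Merging process:

Compare 1 vs 8: take 1 from left. Merged: [1]
Compare 19 vs 8: take 8 from right. Merged: [1, 8]
Compare 19 vs 12: take 12 from right. Merged: [1, 8, 12]
Compare 19 vs 23: take 19 from left. Merged: [1, 8, 12, 19]
Compare 27 vs 23: take 23 from right. Merged: [1, 8, 12, 19, 23]
Compare 27 vs 23: take 23 from right. Merged: [1, 8, 12, 19, 23, 23]
Compare 27 vs 25: take 25 from right. Merged: [1, 8, 12, 19, 23, 23, 25]
Compare 27 vs 31: take 27 from left. Merged: [1, 8, 12, 19, 23, 23, 25, 27]
Compare 29 vs 31: take 29 from left. Merged: [1, 8, 12, 19, 23, 23, 25, 27, 29]
Compare 35 vs 31: take 31 from right. Merged: [1, 8, 12, 19, 23, 23, 25, 27, 29, 31]
Append remaining from left: [35]. Merged: [1, 8, 12, 19, 23, 23, 25, 27, 29, 31, 35]

Final merged array: [1, 8, 12, 19, 23, 23, 25, 27, 29, 31, 35]
Total comparisons: 10

The merged array is [1, 8, 12, 19, 23, 23, 25, 27, 29, 31, 35], requiring 10 comparisons. The merge step runs in O(n) time where n is the total number of elements.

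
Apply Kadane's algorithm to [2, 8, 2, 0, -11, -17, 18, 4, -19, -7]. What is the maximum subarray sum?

Using Kadane's algorithm on [2, 8, 2, 0, -11, -17, 18, 4, -19, -7]:

Scanning through the array:
Position 1 (value 8): max_ending_here = 10, max_so_far = 10
Position 2 (value 2): max_ending_here = 12, max_so_far = 12
Position 3 (value 0): max_ending_here = 12, max_so_far = 12
Position 4 (value -11): max_ending_here = 1, max_so_far = 12
Position 5 (value -17): max_ending_here = -16, max_so_far = 12
Position 6 (value 18): max_ending_here = 18, max_so_far = 18
Position 7 (value 4): max_ending_here = 22, max_so_far = 22
Position 8 (value -19): max_ending_here = 3, max_so_far = 22
Position 9 (value -7): max_ending_here = -4, max_so_far = 22

Maximum subarray: [18, 4]
Maximum sum: 22

The maximum subarray is [18, 4] with sum 22. This subarray runs from index 6 to index 7.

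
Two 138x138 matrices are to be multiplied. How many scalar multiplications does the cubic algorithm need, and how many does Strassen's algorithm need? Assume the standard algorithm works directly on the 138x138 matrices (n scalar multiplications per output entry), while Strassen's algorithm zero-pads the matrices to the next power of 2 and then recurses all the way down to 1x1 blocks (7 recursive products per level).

Matrix multiplication for 138x138 matrices:

Strassen's algorithm requires power-of-2 dimensions. Pad 138x138 to 256x256 (next power of 2).

Standard algorithm: 138^3 = 2628072 multiplications
Strassen's algorithm: 7^(log2(256)) = 7^8 = 5764801 multiplications
Difference: 2628072 - 5764801 = -3136729 (Strassen uses MORE here due to padding overhead — for small or just-over-power-of-2 n, padding can outweigh the per-level savings)

Standard: 2628072 multiplications (138^3). Strassen: 5764801 multiplications (7^8, after padding to 256x256). Strassen reduces 8 recursive multiplications to 7 at each level.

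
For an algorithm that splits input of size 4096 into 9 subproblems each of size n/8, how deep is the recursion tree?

For divide and conquer with division factor 8:

Problem sizes at each level:
Level 0: 4096
Level 1: 512
Level 2: 64
Level 3: 8
Level 4: 1

The root is level 0 and the size-1 base case is level 4 (the tree spans levels 0 through 4, i.e. 5 levels counting the root), so the depth is the number of divisions: log_8(4096) = 4

The recursion tree depth is log_8(4096) = 4. At each level, the problem size is divided by 8, so it takes 4 divisions to reduce to a base case of size 1. The algorithm makes 9 recursive calls at each level.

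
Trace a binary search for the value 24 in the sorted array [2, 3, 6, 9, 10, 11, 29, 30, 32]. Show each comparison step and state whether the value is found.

Binary search for 24 in [2, 3, 6, 9, 10, 11, 29, 30, 32]:

lo=0, hi=8, mid=4, arr[mid]=10 -> 10 < 24, search right half
lo=5, hi=8, mid=6, arr[mid]=29 -> 29 > 24, search left half
lo=5, hi=5, mid=5, arr[mid]=11 -> 11 < 24, search right half
lo=6 > hi=5, target 24 not found

Binary search determines that 24 is not in the array after 3 comparisons. The search space was exhausted without finding the target.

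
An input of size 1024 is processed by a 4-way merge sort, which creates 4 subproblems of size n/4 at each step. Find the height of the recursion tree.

For divide and conquer with division factor 4:

Problem sizes at each level:
Level 0: 1024
Level 1: 256
Level 2: 64
Level 3: 16
Level 4: 4
Level 5: 1

The root is level 0 and the size-1 base case is level 5 (the tree spans levels 0 through 5, i.e. 6 levels counting the root), so the depth is the number of divisions: log_4(1024) = 5

The recursion tree depth is log_4(1024) = 5. At each level, the problem size is divided by 4, so it takes 5 divisions to reduce to a base case of size 1. The algorithm makes 4 recursive calls at each level.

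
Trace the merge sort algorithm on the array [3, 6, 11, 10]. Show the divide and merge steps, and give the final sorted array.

Merge sort trace:

Split: [3, 6, 11, 10] -> [3, 6] and [11, 10]
  Split: [3, 6] -> [3] and [6]
  Merge: [3] + [6] -> [3, 6]
  Split: [11, 10] -> [11] and [10]
  Merge: [11] + [10] -> [10, 11]
Merge: [3, 6] + [10, 11] -> [3, 6, 10, 11]

Final sorted array: [3, 6, 10, 11]

The merge sort proceeds by recursively splitting the array and merging sorted halves.
After all merges, the sorted array is [3, 6, 10, 11].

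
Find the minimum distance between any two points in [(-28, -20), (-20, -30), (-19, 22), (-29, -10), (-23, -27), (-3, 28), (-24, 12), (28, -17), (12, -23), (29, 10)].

Computing all pairwise distances among 10 points:

d((-28, -20), (-20, -30)) = 12.8062
d((-28, -20), (-19, 22)) = 42.9535
d((-28, -20), (-29, -10)) = 10.0499
d((-28, -20), (-23, -27)) = 8.6023
d((-28, -20), (-3, 28)) = 54.1202
d((-28, -20), (-24, 12)) = 32.249
d((-28, -20), (28, -17)) = 56.0803
d((-28, -20), (12, -23)) = 40.1123
d((-28, -20), (29, 10)) = 64.4127
d((-20, -30), (-19, 22)) = 52.0096
d((-20, -30), (-29, -10)) = 21.9317
d((-20, -30), (-23, -27)) = 4.2426 <-- minimum
d((-20, -30), (-3, 28)) = 60.4401
d((-20, -30), (-24, 12)) = 42.19
d((-20, -30), (28, -17)) = 49.7293
d((-20, -30), (12, -23)) = 32.7567
d((-20, -30), (29, 10)) = 63.2535
d((-19, 22), (-29, -10)) = 33.5261
d((-19, 22), (-23, -27)) = 49.163
d((-19, 22), (-3, 28)) = 17.088
d((-19, 22), (-24, 12)) = 11.1803
d((-19, 22), (28, -17)) = 61.0737
d((-19, 22), (12, -23)) = 54.6443
d((-19, 22), (29, 10)) = 49.4773
d((-29, -10), (-23, -27)) = 18.0278
d((-29, -10), (-3, 28)) = 46.0435
d((-29, -10), (-24, 12)) = 22.561
d((-29, -10), (28, -17)) = 57.4282
d((-29, -10), (12, -23)) = 43.0116
d((-29, -10), (29, 10)) = 61.3514
d((-23, -27), (-3, 28)) = 58.5235
d((-23, -27), (-24, 12)) = 39.0128
d((-23, -27), (28, -17)) = 51.9711
d((-23, -27), (12, -23)) = 35.2278
d((-23, -27), (29, 10)) = 63.8201
d((-3, 28), (-24, 12)) = 26.4008
d((-3, 28), (28, -17)) = 54.6443
d((-3, 28), (12, -23)) = 53.1601
d((-3, 28), (29, 10)) = 36.7151
d((-24, 12), (28, -17)) = 59.5399
d((-24, 12), (12, -23)) = 50.2096
d((-24, 12), (29, 10)) = 53.0377
d((28, -17), (12, -23)) = 17.088
d((28, -17), (29, 10)) = 27.0185
d((12, -23), (29, 10)) = 37.1214

Closest pair: (-20, -30) and (-23, -27) with distance 4.2426

The closest pair is (-20, -30) and (-23, -27) with Euclidean distance 4.2426. For 10 points, brute-force pairwise comparison is shown above. For large n, the divide-and-conquer algorithm (sort by x, recurse on halves, check the dividing strip) achieves O(n log n).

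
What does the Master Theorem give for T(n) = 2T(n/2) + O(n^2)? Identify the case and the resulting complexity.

Master Theorem for T(n) = 2T(n/2) + O(n^2):

a = 2, b = 2, c = 2
log_b(a) = log_2(2) = 1.0000

Case 3: c = 2 > log_2(2) = 1.0000
T(n) = O(n^2) = O(n^2)

For T(n) = 2T(n/2) + O(n^2): log_2(2) = 1.0000. This is Case 3 of the Master Theorem (c > log_b(a), work dominated by root), giving O(n^2).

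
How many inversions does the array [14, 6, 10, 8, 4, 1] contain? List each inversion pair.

Finding inversions in [14, 6, 10, 8, 4, 1]:

(0, 1): arr[0]=14 > arr[1]=6
(0, 2): arr[0]=14 > arr[2]=10
(0, 3): arr[0]=14 > arr[3]=8
(0, 4): arr[0]=14 > arr[4]=4
(0, 5): arr[0]=14 > arr[5]=1
(1, 4): arr[1]=6 > arr[4]=4
(1, 5): arr[1]=6 > arr[5]=1
(2, 3): arr[2]=10 > arr[3]=8
(2, 4): arr[2]=10 > arr[4]=4
(2, 5): arr[2]=10 > arr[5]=1
(3, 4): arr[3]=8 > arr[4]=4
(3, 5): arr[3]=8 > arr[5]=1
(4, 5): arr[4]=4 > arr[5]=1

Total inversions: 13

The array has 13 inversion(s): (0,1), (0,2), (0,3), (0,4), (0,5), (1,4), (1,5), (2,3), (2,4), (2,5), (3,4), (3,5), (4,5). Each pair (i,j) satisfies i < j and arr[i] > arr[j].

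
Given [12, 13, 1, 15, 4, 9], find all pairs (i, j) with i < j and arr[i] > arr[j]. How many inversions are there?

Finding inversions in [12, 13, 1, 15, 4, 9]:

(0, 2): arr[0]=12 > arr[2]=1
(0, 4): arr[0]=12 > arr[4]=4
(0, 5): arr[0]=12 > arr[5]=9
(1, 2): arr[1]=13 > arr[2]=1
(1, 4): arr[1]=13 > arr[4]=4
(1, 5): arr[1]=13 > arr[5]=9
(3, 4): arr[3]=15 > arr[4]=4
(3, 5): arr[3]=15 > arr[5]=9

Total inversions: 8

The array has 8 inversion(s): (0,2), (0,4), (0,5), (1,2), (1,4), (1,5), (3,4), (3,5). Each pair (i,j) satisfies i < j and arr[i] > arr[j].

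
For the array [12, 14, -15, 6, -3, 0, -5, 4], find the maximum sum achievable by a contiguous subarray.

Using Kadane's algorithm on [12, 14, -15, 6, -3, 0, -5, 4]:

Scanning through the array:
Position 1 (value 14): max_ending_here = 26, max_so_far = 26
Position 2 (value -15): max_ending_here = 11, max_so_far = 26
Position 3 (value 6): max_ending_here = 17, max_so_far = 26
Position 4 (value -3): max_ending_here = 14, max_so_far = 26
Position 5 (value 0): max_ending_here = 14, max_so_far = 26
Position 6 (value -5): max_ending_here = 9, max_so_far = 26
Position 7 (value 4): max_ending_here = 13, max_so_far = 26

Maximum subarray: [12, 14]
Maximum sum: 26

The maximum subarray is [12, 14] with sum 26. This subarray runs from index 0 to index 1.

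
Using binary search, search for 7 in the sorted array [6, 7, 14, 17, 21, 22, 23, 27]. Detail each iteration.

Binary search for 7 in [6, 7, 14, 17, 21, 22, 23, 27]:

lo=0, hi=7, mid=3, arr[mid]=17 -> 17 > 7, search left half
lo=0, hi=2, mid=1, arr[mid]=7 -> Found target at index 1!

Binary search finds 7 at index 1 after 2 comparisons. The search repeatedly halves the search space by comparing with the middle element.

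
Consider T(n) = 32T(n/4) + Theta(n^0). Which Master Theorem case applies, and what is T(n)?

Master Theorem for T(n) = 32T(n/4) + O(n^0):

a = 32, b = 4, c = 0
log_b(a) = log_4(32) = 2.5000

Case 1: c = 0 < log_4(32) = 2.5000
T(n) = O(n^(log_4 32))

For T(n) = 32T(n/4) + O(n^0): log_4(32) = 2.5000. This is Case 1 of the Master Theorem (c < log_b(a), work dominated by leaves), giving O(n^(log_4 32)).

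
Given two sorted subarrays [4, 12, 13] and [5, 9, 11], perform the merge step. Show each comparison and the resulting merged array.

Merging process:

Compare 4 vs 5: take 4 from left. Merged: [4]
Compare 12 vs 5: take 5 from right. Merged: [4, 5]
Compare 12 vs 9: take 9 from right. Merged: [4, 5, 9]
Compare 12 vs 11: take 11 from right. Merged: [4, 5, 9, 11]
Append remaining from left: [12, 13]. Merged: [4, 5, 9, 11, 12, 13]

Final merged array: [4, 5, 9, 11, 12, 13]
Total comparisons: 4

The merged array is [4, 5, 9, 11, 12, 13], requiring 4 comparisons. The merge step runs in O(n) time where n is the total number of elements.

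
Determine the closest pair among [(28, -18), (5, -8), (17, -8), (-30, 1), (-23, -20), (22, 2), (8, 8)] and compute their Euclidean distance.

Computing all pairwise distances among 7 points:

d((28, -18), (5, -8)) = 25.0799
d((28, -18), (17, -8)) = 14.8661
d((28, -18), (-30, 1)) = 61.0328
d((28, -18), (-23, -20)) = 51.0392
d((28, -18), (22, 2)) = 20.8806
d((28, -18), (8, 8)) = 32.8024
d((5, -8), (17, -8)) = 12.0
d((5, -8), (-30, 1)) = 36.1386
d((5, -8), (-23, -20)) = 30.4631
d((5, -8), (22, 2)) = 19.7231
d((5, -8), (8, 8)) = 16.2788
d((17, -8), (-30, 1)) = 47.8539
d((17, -8), (-23, -20)) = 41.7612
d((17, -8), (22, 2)) = 11.1803 <-- minimum
d((17, -8), (8, 8)) = 18.3576
d((-30, 1), (-23, -20)) = 22.1359
d((-30, 1), (22, 2)) = 52.0096
d((-30, 1), (8, 8)) = 38.6394
d((-23, -20), (22, 2)) = 50.0899
d((-23, -20), (8, 8)) = 41.7732
d((22, 2), (8, 8)) = 15.2315

Closest pair: (17, -8) and (22, 2) with distance 11.1803

The closest pair is (17, -8) and (22, 2) with Euclidean distance 11.1803. For 7 points, brute-force pairwise comparison is shown above. For large n, the divide-and-conquer algorithm (sort by x, recurse on halves, check the dividing strip) achieves O(n log n).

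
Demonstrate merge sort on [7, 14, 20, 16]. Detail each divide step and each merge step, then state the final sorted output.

Merge sort trace:

Split: [7, 14, 20, 16] -> [7, 14] and [20, 16]
  Split: [7, 14] -> [7] and [14]
  Merge: [7] + [14] -> [7, 14]
  Split: [20, 16] -> [20] and [16]
  Merge: [20] + [16] -> [16, 20]
Merge: [7, 14] + [16, 20] -> [7, 14, 16, 20]

Final sorted array: [7, 14, 16, 20]

The merge sort proceeds by recursively splitting the array and merging sorted halves.
After all merges, the sorted array is [7, 14, 16, 20].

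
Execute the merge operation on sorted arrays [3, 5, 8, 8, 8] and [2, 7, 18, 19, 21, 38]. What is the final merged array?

Merging process:

Compare 3 vs 2: take 2 from right. Merged: [2]
Compare 3 vs 7: take 3 from left. Merged: [2, 3]
Compare 5 vs 7: take 5 from left. Merged: [2, 3, 5]
Compare 8 vs 7: take 7 from right. Merged: [2, 3, 5, 7]
Compare 8 vs 18: take 8 from left. Merged: [2, 3, 5, 7, 8]
Compare 8 vs 18: take 8 from left. Merged: [2, 3, 5, 7, 8, 8]
Compare 8 vs 18: take 8 from left. Merged: [2, 3, 5, 7, 8, 8, 8]
Append remaining from right: [18, 19, 21, 38]. Merged: [2, 3, 5, 7, 8, 8, 8, 18, 19, 21, 38]

Final merged array: [2, 3, 5, 7, 8, 8, 8, 18, 19, 21, 38]
Total comparisons: 7

The merged array is [2, 3, 5, 7, 8, 8, 8, 18, 19, 21, 38], requiring 7 comparisons. The merge step runs in O(n) time where n is the total number of elements.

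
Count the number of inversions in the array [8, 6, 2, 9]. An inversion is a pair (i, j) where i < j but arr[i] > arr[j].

Finding inversions in [8, 6, 2, 9]:

(0, 1): arr[0]=8 > arr[1]=6
(0, 2): arr[0]=8 > arr[2]=2
(1, 2): arr[1]=6 > arr[2]=2

Total inversions: 3

The array has 3 inversion(s): (0,1), (0,2), (1,2). Each pair (i,j) satisfies i < j and arr[i] > arr[j].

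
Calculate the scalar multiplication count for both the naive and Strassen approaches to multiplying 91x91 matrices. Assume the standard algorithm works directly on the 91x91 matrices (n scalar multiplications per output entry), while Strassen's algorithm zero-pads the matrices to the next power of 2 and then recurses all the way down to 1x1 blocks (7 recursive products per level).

Matrix multiplication for 91x91 matrices:

Strassen's algorithm requires power-of-2 dimensions. Pad 91x91 to 128x128 (next power of 2).

Standard algorithm: 91^3 = 753571 multiplications
Strassen's algorithm: 7^(log2(128)) = 7^7 = 823543 multiplications
Difference: 753571 - 823543 = -69972 (Strassen uses MORE here due to padding overhead — for small or just-over-power-of-2 n, padding can outweigh the per-level savings)

Standard: 753571 multiplications (91^3). Strassen: 823543 multiplications (7^7, after padding to 128x128). Strassen reduces 8 recursive multiplications to 7 at each level.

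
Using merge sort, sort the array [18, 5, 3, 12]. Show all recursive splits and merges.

Merge sort trace:

Split: [18, 5, 3, 12] -> [18, 5] and [3, 12]
  Split: [18, 5] -> [18] and [5]
  Merge: [18] + [5] -> [5, 18]
  Split: [3, 12] -> [3] and [12]
  Merge: [3] + [12] -> [3, 12]
Merge: [5, 18] + [3, 12] -> [3, 5, 12, 18]

Final sorted array: [3, 5, 12, 18]

The merge sort proceeds by recursively splitting the array and merging sorted halves.
After all merges, the sorted array is [3, 5, 12, 18].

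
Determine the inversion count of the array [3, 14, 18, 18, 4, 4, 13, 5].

Finding inversions in [3, 14, 18, 18, 4, 4, 13, 5]:

(1, 4): arr[1]=14 > arr[4]=4
(1, 5): arr[1]=14 > arr[5]=4
(1, 6): arr[1]=14 > arr[6]=13
(1, 7): arr[1]=14 > arr[7]=5
(2, 4): arr[2]=18 > arr[4]=4
(2, 5): arr[2]=18 > arr[5]=4
(2, 6): arr[2]=18 > arr[6]=13
(2, 7): arr[2]=18 > arr[7]=5
(3, 4): arr[3]=18 > arr[4]=4
(3, 5): arr[3]=18 > arr[5]=4
(3, 6): arr[3]=18 > arr[6]=13
(3, 7): arr[3]=18 > arr[7]=5
(6, 7): arr[6]=13 > arr[7]=5

Total inversions: 13

The array has 13 inversion(s): (1,4), (1,5), (1,6), (1,7), (2,4), (2,5), (2,6), (2,7), (3,4), (3,5), (3,6), (3,7), (6,7). Each pair (i,j) satisfies i < j and arr[i] > arr[j].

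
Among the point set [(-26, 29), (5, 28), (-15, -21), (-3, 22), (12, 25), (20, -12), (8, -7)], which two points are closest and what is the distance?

Computing all pairwise distances among 7 points:

d((-26, 29), (5, 28)) = 31.0161
d((-26, 29), (-15, -21)) = 51.1957
d((-26, 29), (-3, 22)) = 24.0416
d((-26, 29), (12, 25)) = 38.2099
d((-26, 29), (20, -12)) = 61.6198
d((-26, 29), (8, -7)) = 49.5177
d((5, 28), (-15, -21)) = 52.9245
d((5, 28), (-3, 22)) = 10.0
d((5, 28), (12, 25)) = 7.6158 <-- minimum
d((5, 28), (20, -12)) = 42.72
d((5, 28), (8, -7)) = 35.1283
d((-15, -21), (-3, 22)) = 44.643
d((-15, -21), (12, 25)) = 53.3385
d((-15, -21), (20, -12)) = 36.1386
d((-15, -21), (8, -7)) = 26.9258
d((-3, 22), (12, 25)) = 15.2971
d((-3, 22), (20, -12)) = 41.0488
d((-3, 22), (8, -7)) = 31.0161
d((12, 25), (20, -12)) = 37.855
d((12, 25), (8, -7)) = 32.249
d((20, -12), (8, -7)) = 13.0

Closest pair: (5, 28) and (12, 25) with distance 7.6158

The closest pair is (5, 28) and (12, 25) with Euclidean distance 7.6158. For 7 points, brute-force pairwise comparison is shown above. For large n, the divide-and-conquer algorithm (sort by x, recurse on halves, check the dividing strip) achieves O(n log n).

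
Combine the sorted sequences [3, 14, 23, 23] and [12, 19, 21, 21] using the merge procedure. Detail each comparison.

Merging process:

Compare 3 vs 12: take 3 from left. Merged: [3]
Compare 14 vs 12: take 12 from right. Merged: [3, 12]
Compare 14 vs 19: take 14 from left. Merged: [3, 12, 14]
Compare 23 vs 19: take 19 from right. Merged: [3, 12, 14, 19]
Compare 23 vs 21: take 21 from right. Merged: [3, 12, 14, 19, 21]
Compare 23 vs 21: take 21 from right. Merged: [3, 12, 14, 19, 21, 21]
Append remaining from left: [23, 23]. Merged: [3, 12, 14, 19, 21, 21, 23, 23]

Final merged array: [3, 12, 14, 19, 21, 21, 23, 23]
Total comparisons: 6

The merged array is [3, 12, 14, 19, 21, 21, 23, 23], requiring 6 comparisons. The merge step runs in O(n) time where n is the total number of elements.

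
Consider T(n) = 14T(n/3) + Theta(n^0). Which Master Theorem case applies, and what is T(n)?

Master Theorem for T(n) = 14T(n/3) + O(n^0):

a = 14, b = 3, c = 0
log_b(a) = log_3(14) = 2.4022

Case 1: c = 0 < log_3(14) = 2.4022
T(n) = O(n^(log_3 14))

For T(n) = 14T(n/3) + O(n^0): log_3(14) = 2.4022. This is Case 1 of the Master Theorem (c < log_b(a), work dominated by leaves), giving O(n^(log_3 14)).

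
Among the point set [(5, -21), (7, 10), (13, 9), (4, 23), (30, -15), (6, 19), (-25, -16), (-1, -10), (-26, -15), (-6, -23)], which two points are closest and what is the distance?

Computing all pairwise distances among 10 points:

d((5, -21), (7, 10)) = 31.0644
d((5, -21), (13, 9)) = 31.0483
d((5, -21), (4, 23)) = 44.0114
d((5, -21), (30, -15)) = 25.7099
d((5, -21), (6, 19)) = 40.0125
d((5, -21), (-25, -16)) = 30.4138
d((5, -21), (-1, -10)) = 12.53
d((5, -21), (-26, -15)) = 31.5753
d((5, -21), (-6, -23)) = 11.1803
d((7, 10), (13, 9)) = 6.0828
d((7, 10), (4, 23)) = 13.3417
d((7, 10), (30, -15)) = 33.9706
d((7, 10), (6, 19)) = 9.0554
d((7, 10), (-25, -16)) = 41.2311
d((7, 10), (-1, -10)) = 21.5407
d((7, 10), (-26, -15)) = 41.4005
d((7, 10), (-6, -23)) = 35.4683
d((13, 9), (4, 23)) = 16.6433
d((13, 9), (30, -15)) = 29.4109
d((13, 9), (6, 19)) = 12.2066
d((13, 9), (-25, -16)) = 45.4863
d((13, 9), (-1, -10)) = 23.6008
d((13, 9), (-26, -15)) = 45.793
d((13, 9), (-6, -23)) = 37.2156
d((4, 23), (30, -15)) = 46.0435
d((4, 23), (6, 19)) = 4.4721
d((4, 23), (-25, -16)) = 48.6004
d((4, 23), (-1, -10)) = 33.3766
d((4, 23), (-26, -15)) = 48.4149
d((4, 23), (-6, -23)) = 47.0744
d((30, -15), (6, 19)) = 41.6173
d((30, -15), (-25, -16)) = 55.0091
d((30, -15), (-1, -10)) = 31.4006
d((30, -15), (-26, -15)) = 56.0
d((30, -15), (-6, -23)) = 36.8782
d((6, 19), (-25, -16)) = 46.7547
d((6, 19), (-1, -10)) = 29.8329
d((6, 19), (-26, -15)) = 46.6905
d((6, 19), (-6, -23)) = 43.6807
d((-25, -16), (-1, -10)) = 24.7386
d((-25, -16), (-26, -15)) = 1.4142 <-- minimum
d((-25, -16), (-6, -23)) = 20.2485
d((-1, -10), (-26, -15)) = 25.4951
d((-1, -10), (-6, -23)) = 13.9284
d((-26, -15), (-6, -23)) = 21.5407

Closest pair: (-25, -16) and (-26, -15) with distance 1.4142

The closest pair is (-25, -16) and (-26, -15) with Euclidean distance 1.4142. For 10 points, brute-force pairwise comparison is shown above. For large n, the divide-and-conquer algorithm (sort by x, recurse on halves, check the dividing strip) achieves O(n log n).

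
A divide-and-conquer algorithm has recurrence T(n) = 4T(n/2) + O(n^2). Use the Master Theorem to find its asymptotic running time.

Master Theorem for T(n) = 4T(n/2) + O(n^2):

a = 4, b = 2, c = 2
log_b(a) = log_2(4) = 2.0000

Case 2: c = 2 = log_2(4) = 2.0000
T(n) = O(n^2 log n) = O(n^2 log n)

For T(n) = 4T(n/2) + O(n^2): log_2(4) = 2.0000. This is Case 2 of the Master Theorem (c = log_b(a), equal work at all levels), giving O(n^2 log n).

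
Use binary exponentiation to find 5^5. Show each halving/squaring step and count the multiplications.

Computing 5^5 by squaring (build up from 5^1; each line after the first costs one multiplication):

5^1 = 5
5^2 = (5^1)^2 = 5^2 = 25
5^4 = (5^2)^2 = 25^2 = 625
5^5 = 5 * 5^4 = 5 * 625 = 3125

Result: 3125
Multiplications needed: 3 (3 lines after 5^1)

5^5 = 3125. Using exponentiation by squaring, this requires 3 multiplications. The key idea: if the exponent is even, square the half-power; if odd, multiply by the base once.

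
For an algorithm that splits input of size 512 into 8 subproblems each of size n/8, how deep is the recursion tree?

For divide and conquer with division factor 8:

Problem sizes at each level:
Level 0: 512
Level 1: 64
Level 2: 8
Level 3: 1

The root is level 0 and the size-1 base case is level 3 (the tree spans levels 0 through 3, i.e. 4 levels counting the root), so the depth is the number of divisions: log_8(512) = 3

The recursion tree depth is log_8(512) = 3. At each level, the problem size is divided by 8, so it takes 3 divisions to reduce to a base case of size 1. The algorithm makes 8 recursive calls at each level.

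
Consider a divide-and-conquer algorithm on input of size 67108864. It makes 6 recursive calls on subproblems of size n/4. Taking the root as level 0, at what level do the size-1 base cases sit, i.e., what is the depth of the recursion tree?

For divide and conquer with division factor 4:

Problem sizes at each level:
Level 0: 67108864
Level 1: 16777216
Level 2: 4194304
Level 3: 1048576
Level 4: 262144
Level 5: 65536
Level 6: 16384
Level 7: 4096
Level 8: 1024
Level 9: 256
Level 10: 64
Level 11: 16
Level 12: 4
Level 13: 1

The root is level 0 and the size-1 base case is level 13 (the tree spans levels 0 through 13, i.e. 14 levels counting the root), so the depth is the number of divisions: log_4(67108864) = 13

The recursion tree depth is log_4(67108864) = 13. At each level, the problem size is divided by 4, so it takes 13 divisions to reduce to a base case of size 1. The algorithm makes 6 recursive calls at each level.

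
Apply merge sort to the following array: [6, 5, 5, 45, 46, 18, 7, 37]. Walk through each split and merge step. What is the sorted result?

Merge sort trace:

Split: [6, 5, 5, 45, 46, 18, 7, 37] -> [6, 5, 5, 45] and [46, 18, 7, 37]
  Split: [6, 5, 5, 45] -> [6, 5] and [5, 45]
    Split: [6, 5] -> [6] and [5]
    Merge: [6] + [5] -> [5, 6]
    Split: [5, 45] -> [5] and [45]
    Merge: [5] + [45] -> [5, 45]
  Merge: [5, 6] + [5, 45] -> [5, 5, 6, 45]
  Split: [46, 18, 7, 37] -> [46, 18] and [7, 37]
    Split: [46, 18] -> [46] and [18]
    Merge: [46] + [18] -> [18, 46]
    Split: [7, 37] -> [7] and [37]
    Merge: [7] + [37] -> [7, 37]
  Merge: [18, 46] + [7, 37] -> [7, 18, 37, 46]
Merge: [5, 5, 6, 45] + [7, 18, 37, 46] -> [5, 5, 6, 7, 18, 37, 45, 46]

Final sorted array: [5, 5, 6, 7, 18, 37, 45, 46]

The merge sort proceeds by recursively splitting the array and merging sorted halves.
After all merges, the sorted array is [5, 5, 6, 7, 18, 37, 45, 46].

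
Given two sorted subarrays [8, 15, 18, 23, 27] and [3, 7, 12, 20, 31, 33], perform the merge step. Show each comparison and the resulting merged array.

Merging process:

Compare 8 vs 3: take 3 from right. Merged: [3]
Compare 8 vs 7: take 7 from right. Merged: [3, 7]
Compare 8 vs 12: take 8 from left. Merged: [3, 7, 8]
Compare 15 vs 12: take 12 from right. Merged: [3, 7, 8, 12]
Compare 15 vs 20: take 15 from left. Merged: [3, 7, 8, 12, 15]
Compare 18 vs 20: take 18 from left. Merged: [3, 7, 8, 12, 15, 18]
Compare 23 vs 20: take 20 from right. Merged: [3, 7, 8, 12, 15, 18, 20]
Compare 23 vs 31: take 23 from left. Merged: [3, 7, 8, 12, 15, 18, 20, 23]
Compare 27 vs 31: take 27 from left. Merged: [3, 7, 8, 12, 15, 18, 20, 23, 27]
Append remaining from right: [31, 33]. Merged: [3, 7, 8, 12, 15, 18, 20, 23, 27, 31, 33]

Final merged array: [3, 7, 8, 12, 15, 18, 20, 23, 27, 31, 33]
Total comparisons: 9

The merged array is [3, 7, 8, 12, 15, 18, 20, 23, 27, 31, 33], requiring 9 comparisons. The merge step runs in O(n) time where n is the total number of elements.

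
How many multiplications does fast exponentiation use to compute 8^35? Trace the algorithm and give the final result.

Computing 8^35 by squaring (build up from 8^1; each line after the first costs one multiplication):

8^1 = 8
8^2 = (8^1)^2 = 8^2 = 64
8^4 = (8^2)^2 = 64^2 = 4096
8^8 = (8^4)^2 = 4096^2 = 16777216
8^16 = (8^8)^2 = 16777216^2 = 281474976710656
8^17 = 8 * 8^16 = 8 * 281474976710656 = 2251799813685248
8^34 = (8^17)^2 = 2251799813685248^2 = 5070602400912917605986812821504
8^35 = 8 * 8^34 = 8 * 5070602400912917605986812821504 = 40564819207303340847894502572032

Result: 40564819207303340847894502572032
Multiplications needed: 7 (7 lines after 8^1)

8^35 = 40564819207303340847894502572032. Using exponentiation by squaring, this requires 7 multiplications. The key idea: if the exponent is even, square the half-power; if odd, multiply by the base once.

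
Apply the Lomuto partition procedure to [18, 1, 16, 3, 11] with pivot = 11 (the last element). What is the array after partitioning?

Lomuto partition with pivot = 11:

Initial array: [18, 1, 16, 3, 11]

arr[0]=18 > 11: no swap
arr[1]=1 <= 11: swap with position 0, array becomes [1, 18, 16, 3, 11]
arr[2]=16 > 11: no swap
arr[3]=3 <= 11: swap with position 1, array becomes [1, 3, 16, 18, 11]

Place pivot at position 2: [1, 3, 11, 18, 16]
Pivot position: 2

After partitioning with pivot 11, the array becomes [1, 3, 11, 18, 16]. The pivot is placed at index 2. All elements to the left of the pivot are <= 11, and all elements to the right are > 11.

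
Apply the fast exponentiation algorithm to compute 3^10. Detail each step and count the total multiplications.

Computing 3^10 by squaring (build up from 3^1; each line after the first costs one multiplication):

3^1 = 3
3^2 = (3^1)^2 = 3^2 = 9
3^4 = (3^2)^2 = 9^2 = 81
3^5 = 3 * 3^4 = 3 * 81 = 243
3^10 = (3^5)^2 = 243^2 = 59049

Result: 59049
Multiplications needed: 4 (4 lines after 3^1)

3^10 = 59049. Using exponentiation by squaring, this requires 4 multiplications. The key idea: if the exponent is even, square the half-power; if odd, multiply by the base once.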